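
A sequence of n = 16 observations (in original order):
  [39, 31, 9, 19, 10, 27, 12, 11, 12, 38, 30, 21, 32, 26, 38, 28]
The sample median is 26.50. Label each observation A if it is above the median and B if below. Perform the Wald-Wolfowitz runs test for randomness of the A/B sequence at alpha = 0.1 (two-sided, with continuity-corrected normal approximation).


Step 1: Compute median = 26.50; label A = above, B = below.
Labels in order: AABBBABBBAABABAA  (n_A = 8, n_B = 8)
Step 2: Count runs R = 9.
Step 3: Under H0 (random ordering), E[R] = 2*n_A*n_B/(n_A+n_B) + 1 = 2*8*8/16 + 1 = 9.0000.
        Var[R] = 2*n_A*n_B*(2*n_A*n_B - n_A - n_B) / ((n_A+n_B)^2 * (n_A+n_B-1)) = 14336/3840 = 3.7333.
        SD[R] = 1.9322.
Step 4: R = E[R], so z = 0 with no continuity correction.
Step 5: Two-sided p-value via normal approximation = 2*(1 - Phi(|z|)) = 1.000000.
Step 6: alpha = 0.1. fail to reject H0.

R = 9, z = 0.0000, p = 1.000000, fail to reject H0.


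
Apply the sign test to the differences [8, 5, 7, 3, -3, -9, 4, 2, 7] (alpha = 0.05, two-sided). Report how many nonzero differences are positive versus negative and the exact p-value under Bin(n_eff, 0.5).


Step 1: Discard zero differences. Original n = 9; n_eff = number of nonzero differences = 9.
Nonzero differences (with sign): +8, +5, +7, +3, -3, -9, +4, +2, +7
Step 2: Count signs: positive = 7, negative = 2.
Step 3: Under H0: P(positive) = 0.5, so the number of positives S ~ Bin(9, 0.5).
Step 4: Two-sided exact p-value = sum of Bin(9,0.5) probabilities at or below the observed probability = 0.179688.
Step 5: alpha = 0.05. fail to reject H0.

n_eff = 9, pos = 7, neg = 2, p = 0.179688, fail to reject H0.


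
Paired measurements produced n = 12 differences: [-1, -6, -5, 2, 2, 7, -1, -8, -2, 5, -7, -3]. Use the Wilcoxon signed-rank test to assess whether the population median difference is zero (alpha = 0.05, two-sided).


Step 1: Drop any zero differences (none here) and take |d_i|.
|d| = [1, 6, 5, 2, 2, 7, 1, 8, 2, 5, 7, 3]
Step 2: Midrank |d_i| (ties get averaged ranks).
ranks: |1|->1.5, |6|->9, |5|->7.5, |2|->4, |2|->4, |7|->10.5, |1|->1.5, |8|->12, |2|->4, |5|->7.5, |7|->10.5, |3|->6
Step 3: Attach original signs; sum ranks with positive sign and with negative sign.
W+ = 4 + 4 + 10.5 + 7.5 = 26
W- = 1.5 + 9 + 7.5 + 1.5 + 12 + 4 + 10.5 + 6 = 52
(Check: W+ + W- = 78 should equal n(n+1)/2 = 78.)
Step 4: Test statistic W = min(W+, W-) = 26.
Step 5: Ties in |d|, so use the tie-corrected normal approximation.
        E[W] = n(n+1)/4 = 12*13/4 = 39.
        Tie groups: |d|=1 (t=2), |d|=2 (t=3), |d|=5 (t=2), |d|=7 (t=2); sum(t^3 - t) = 42.
        Var[W] = n(n+1)(2n+1)/24 - sum(t^3-t)/48 = 3900/24 - 42/48 = 161.625.
        z = (W - E[W]) / sqrt(Var[W]) = (26 - 39) / 12.7132 = -1.0226.
        Two-sided p = 2*Phi(z) = 0.306516.
Step 6: alpha = 0.05. fail to reject H0.

W+ = 26, W- = 52, W = min = 26, p = 0.306516, fail to reject H0.


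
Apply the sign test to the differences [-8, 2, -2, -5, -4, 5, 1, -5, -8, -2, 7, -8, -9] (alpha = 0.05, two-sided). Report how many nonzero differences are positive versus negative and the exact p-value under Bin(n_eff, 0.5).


Step 1: Discard zero differences. Original n = 13; n_eff = number of nonzero differences = 13.
Nonzero differences (with sign): -8, +2, -2, -5, -4, +5, +1, -5, -8, -2, +7, -8, -9
Step 2: Count signs: positive = 4, negative = 9.
Step 3: Under H0: P(positive) = 0.5, so the number of positives S ~ Bin(13, 0.5).
Step 4: Two-sided exact p-value = sum of Bin(13,0.5) probabilities at or below the observed probability = 0.266846.
Step 5: alpha = 0.05. fail to reject H0.

n_eff = 13, pos = 4, neg = 9, p = 0.266846, fail to reject H0.


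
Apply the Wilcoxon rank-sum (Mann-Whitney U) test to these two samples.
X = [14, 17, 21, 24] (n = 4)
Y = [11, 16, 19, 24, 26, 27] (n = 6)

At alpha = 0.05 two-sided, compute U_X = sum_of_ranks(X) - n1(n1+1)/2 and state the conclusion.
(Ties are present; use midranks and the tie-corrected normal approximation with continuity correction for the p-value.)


Step 1: Combine and sort all 10 observations; assign midranks.
sorted (value, group): (11,Y), (14,X), (16,Y), (17,X), (19,Y), (21,X), (24,X), (24,Y), (26,Y), (27,Y)
ranks: 11->1, 14->2, 16->3, 17->4, 19->5, 21->6, 24->7.5, 24->7.5, 26->9, 27->10
Step 2: Rank sum for X: R1 = 2 + 4 + 6 + 7.5 = 19.5.
Step 3: U_X = R1 - n1(n1+1)/2 = 19.5 - 4*5/2 = 19.5 - 10 = 9.5.
       U_Y = n1*n2 - U_X = 24 - 9.5 = 14.5.
Step 4: Ties are present, so use the tie-corrected normal approximation (with continuity correction) for the p-value.
Step 5: p-value = 0.668870; compare to alpha = 0.05. fail to reject H0.

U_X = 9.5, p = 0.668870, fail to reject H0 at alpha = 0.05.


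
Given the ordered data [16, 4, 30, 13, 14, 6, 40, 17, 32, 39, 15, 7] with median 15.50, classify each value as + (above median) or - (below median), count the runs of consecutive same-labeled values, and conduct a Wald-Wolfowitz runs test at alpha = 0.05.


Step 1: Compute median = 15.50; label A = above, B = below.
Labels in order: ABABBBAAAABB  (n_A = 6, n_B = 6)
Step 2: Count runs R = 6.
Step 3: Under H0 (random ordering), E[R] = 2*n_A*n_B/(n_A+n_B) + 1 = 2*6*6/12 + 1 = 7.0000.
        Var[R] = 2*n_A*n_B*(2*n_A*n_B - n_A - n_B) / ((n_A+n_B)^2 * (n_A+n_B-1)) = 4320/1584 = 2.7273.
        SD[R] = 1.6514.
Step 4: Continuity-corrected z = (R + 0.5 - E[R]) / SD[R] = (6 + 0.5 - 7.0000) / 1.6514 = -0.3028.
Step 5: Two-sided p-value via normal approximation = 2*(1 - Phi(|z|)) = 0.762069.
Step 6: alpha = 0.05. fail to reject H0.

R = 6, z = -0.3028, p = 0.762069, fail to reject H0.


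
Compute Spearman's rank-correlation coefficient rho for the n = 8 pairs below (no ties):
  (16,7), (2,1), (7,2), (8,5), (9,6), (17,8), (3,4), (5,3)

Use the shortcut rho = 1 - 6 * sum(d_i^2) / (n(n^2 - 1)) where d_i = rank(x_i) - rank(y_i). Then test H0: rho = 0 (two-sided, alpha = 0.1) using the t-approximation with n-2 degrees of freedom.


Step 1: Rank x and y separately (midranks; no ties here).
rank(x): 16->7, 2->1, 7->4, 8->5, 9->6, 17->8, 3->2, 5->3
rank(y): 7->7, 1->1, 2->2, 5->5, 6->6, 8->8, 4->4, 3->3
Step 2: d_i = R_x(i) - R_y(i); compute d_i^2.
  (7-7)^2=0, (1-1)^2=0, (4-2)^2=4, (5-5)^2=0, (6-6)^2=0, (8-8)^2=0, (2-4)^2=4, (3-3)^2=0
sum(d^2) = 8.
Step 3: rho = 1 - 6*8 / (8*(8^2 - 1)) = 1 - 48/504 = 0.904762.
Step 4: Under H0, t = rho * sqrt((n-2)/(1-rho^2)) = 5.2034 ~ t(6).
Step 5: Two-sided p-value from the t-distribution with 6 df = 0.002008.
Step 6: alpha = 0.1. reject H0.

rho = 0.9048, p = 0.002008, reject H0 at alpha = 0.1.


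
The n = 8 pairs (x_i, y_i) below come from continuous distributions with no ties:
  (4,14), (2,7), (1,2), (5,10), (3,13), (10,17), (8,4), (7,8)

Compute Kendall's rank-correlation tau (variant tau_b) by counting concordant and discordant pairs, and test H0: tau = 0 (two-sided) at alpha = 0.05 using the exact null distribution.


Step 1: Enumerate the 28 unordered pairs (i,j) with i<j and classify each by sign(x_j-x_i) * sign(y_j-y_i).
  (1,2):dx=-2,dy=-7->C; (1,3):dx=-3,dy=-12->C; (1,4):dx=+1,dy=-4->D; (1,5):dx=-1,dy=-1->C
  (1,6):dx=+6,dy=+3->C; (1,7):dx=+4,dy=-10->D; (1,8):dx=+3,dy=-6->D; (2,3):dx=-1,dy=-5->C
  (2,4):dx=+3,dy=+3->C; (2,5):dx=+1,dy=+6->C; (2,6):dx=+8,dy=+10->C; (2,7):dx=+6,dy=-3->D
  (2,8):dx=+5,dy=+1->C; (3,4):dx=+4,dy=+8->C; (3,5):dx=+2,dy=+11->C; (3,6):dx=+9,dy=+15->C
  (3,7):dx=+7,dy=+2->C; (3,8):dx=+6,dy=+6->C; (4,5):dx=-2,dy=+3->D; (4,6):dx=+5,dy=+7->C
  (4,7):dx=+3,dy=-6->D; (4,8):dx=+2,dy=-2->D; (5,6):dx=+7,dy=+4->C; (5,7):dx=+5,dy=-9->D
  (5,8):dx=+4,dy=-5->D; (6,7):dx=-2,dy=-13->C; (6,8):dx=-3,dy=-9->C; (7,8):dx=-1,dy=+4->D
Step 2: C = 18, D = 10, total pairs = 28.
Step 3: tau = (C - D)/(n(n-1)/2) = (18 - 10)/28 = 0.285714.
Step 4: Exact two-sided p-value (enumerate n! = 40320 permutations of y under H0): p = 0.398760.
Step 5: alpha = 0.05. fail to reject H0.

tau_b = 0.2857 (C=18, D=10), p = 0.398760, fail to reject H0.


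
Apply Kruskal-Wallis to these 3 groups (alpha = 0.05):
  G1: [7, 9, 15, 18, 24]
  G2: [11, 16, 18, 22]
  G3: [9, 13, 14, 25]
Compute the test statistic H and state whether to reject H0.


Step 1: Combine all N = 13 observations and assign midranks.
sorted (value, group, rank): (7,G1,1), (9,G1,2.5), (9,G3,2.5), (11,G2,4), (13,G3,5), (14,G3,6), (15,G1,7), (16,G2,8), (18,G1,9.5), (18,G2,9.5), (22,G2,11), (24,G1,12), (25,G3,13)
Step 2: Sum ranks within each group.
R_1 = 32 (n_1 = 5)
R_2 = 32.5 (n_2 = 4)
R_3 = 26.5 (n_3 = 4)
Step 3: H = 12/(N(N+1)) * sum(R_i^2/n_i) - 3(N+1)
     = 12/(13*14) * (32^2/5 + 32.5^2/4 + 26.5^2/4) - 3*14
     = 0.065934 * 644.425 - 42
     = 0.489560.
Step 4: Ties present; correction factor C = 1 - 12/(13^3 - 13) = 0.994505. Corrected H = 0.489560 / 0.994505 = 0.492265.
Step 5: Under H0, H ~ chi^2(2); p-value = 0.781819.
Step 6: alpha = 0.05. fail to reject H0.

H = 0.4923, df = 2, p = 0.781819, fail to reject H0.


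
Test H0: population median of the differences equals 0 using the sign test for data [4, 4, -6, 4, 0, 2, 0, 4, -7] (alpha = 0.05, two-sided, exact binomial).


Step 1: Discard zero differences. Original n = 9; n_eff = number of nonzero differences = 7.
Nonzero differences (with sign): +4, +4, -6, +4, +2, +4, -7
Step 2: Count signs: positive = 5, negative = 2.
Step 3: Under H0: P(positive) = 0.5, so the number of positives S ~ Bin(7, 0.5).
Step 4: Two-sided exact p-value = sum of Bin(7,0.5) probabilities at or below the observed probability = 0.453125.
Step 5: alpha = 0.05. fail to reject H0.

n_eff = 7, pos = 5, neg = 2, p = 0.453125, fail to reject H0.


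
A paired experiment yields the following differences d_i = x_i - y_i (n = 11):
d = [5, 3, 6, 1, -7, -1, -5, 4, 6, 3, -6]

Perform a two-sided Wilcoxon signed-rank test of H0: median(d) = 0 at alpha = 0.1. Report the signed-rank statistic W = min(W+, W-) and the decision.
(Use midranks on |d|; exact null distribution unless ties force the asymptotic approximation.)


Step 1: Drop any zero differences (none here) and take |d_i|.
|d| = [5, 3, 6, 1, 7, 1, 5, 4, 6, 3, 6]
Step 2: Midrank |d_i| (ties get averaged ranks).
ranks: |5|->6.5, |3|->3.5, |6|->9, |1|->1.5, |7|->11, |1|->1.5, |5|->6.5, |4|->5, |6|->9, |3|->3.5, |6|->9
Step 3: Attach original signs; sum ranks with positive sign and with negative sign.
W+ = 6.5 + 3.5 + 9 + 1.5 + 5 + 9 + 3.5 = 38
W- = 11 + 1.5 + 6.5 + 9 = 28
(Check: W+ + W- = 66 should equal n(n+1)/2 = 66.)
Step 4: Test statistic W = min(W+, W-) = 28.
Step 5: Ties in |d|, so use the tie-corrected normal approximation.
        E[W] = n(n+1)/4 = 11*12/4 = 33.
        Tie groups: |d|=1 (t=2), |d|=3 (t=2), |d|=5 (t=2), |d|=6 (t=3); sum(t^3 - t) = 42.
        Var[W] = n(n+1)(2n+1)/24 - sum(t^3-t)/48 = 3036/24 - 42/48 = 125.625.
        z = (W - E[W]) / sqrt(Var[W]) = (28 - 33) / 11.2083 = -0.4461.
        Two-sided p = 2*Phi(z) = 0.655525.
Step 6: alpha = 0.1. fail to reject H0.

W+ = 38, W- = 28, W = min = 28, p = 0.655525, fail to reject H0.


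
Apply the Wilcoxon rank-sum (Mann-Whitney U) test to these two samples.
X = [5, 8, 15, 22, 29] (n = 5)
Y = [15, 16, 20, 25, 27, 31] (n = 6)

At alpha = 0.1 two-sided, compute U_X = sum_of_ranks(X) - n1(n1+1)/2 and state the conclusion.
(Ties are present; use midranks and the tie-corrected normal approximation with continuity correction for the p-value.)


Step 1: Combine and sort all 11 observations; assign midranks.
sorted (value, group): (5,X), (8,X), (15,X), (15,Y), (16,Y), (20,Y), (22,X), (25,Y), (27,Y), (29,X), (31,Y)
ranks: 5->1, 8->2, 15->3.5, 15->3.5, 16->5, 20->6, 22->7, 25->8, 27->9, 29->10, 31->11
Step 2: Rank sum for X: R1 = 1 + 2 + 3.5 + 7 + 10 = 23.5.
Step 3: U_X = R1 - n1(n1+1)/2 = 23.5 - 5*6/2 = 23.5 - 15 = 8.5.
       U_Y = n1*n2 - U_X = 30 - 8.5 = 21.5.
Step 4: Ties are present, so use the tie-corrected normal approximation (with continuity correction) for the p-value.
Step 5: p-value = 0.272229; compare to alpha = 0.1. fail to reject H0.

U_X = 8.5, p = 0.272229, fail to reject H0 at alpha = 0.1.


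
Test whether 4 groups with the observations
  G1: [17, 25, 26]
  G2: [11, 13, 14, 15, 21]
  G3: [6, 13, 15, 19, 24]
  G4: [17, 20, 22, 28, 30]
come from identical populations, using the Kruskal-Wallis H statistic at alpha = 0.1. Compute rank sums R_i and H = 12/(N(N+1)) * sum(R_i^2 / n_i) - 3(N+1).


Step 1: Combine all N = 18 observations and assign midranks.
sorted (value, group, rank): (6,G3,1), (11,G2,2), (13,G2,3.5), (13,G3,3.5), (14,G2,5), (15,G2,6.5), (15,G3,6.5), (17,G1,8.5), (17,G4,8.5), (19,G3,10), (20,G4,11), (21,G2,12), (22,G4,13), (24,G3,14), (25,G1,15), (26,G1,16), (28,G4,17), (30,G4,18)
Step 2: Sum ranks within each group.
R_1 = 39.5 (n_1 = 3)
R_2 = 29 (n_2 = 5)
R_3 = 35 (n_3 = 5)
R_4 = 67.5 (n_4 = 5)
Step 3: H = 12/(N(N+1)) * sum(R_i^2/n_i) - 3(N+1)
     = 12/(18*19) * (39.5^2/3 + 29^2/5 + 35^2/5 + 67.5^2/5) - 3*19
     = 0.035088 * 1844.53 - 57
     = 7.720468.
Step 4: Ties present; correction factor C = 1 - 18/(18^3 - 18) = 0.996904. Corrected H = 7.720468 / 0.996904 = 7.744444.
Step 5: Under H0, H ~ chi^2(3); p-value = 0.051599.
Step 6: alpha = 0.1. reject H0.

H = 7.7444, df = 3, p = 0.051599, reject H0.


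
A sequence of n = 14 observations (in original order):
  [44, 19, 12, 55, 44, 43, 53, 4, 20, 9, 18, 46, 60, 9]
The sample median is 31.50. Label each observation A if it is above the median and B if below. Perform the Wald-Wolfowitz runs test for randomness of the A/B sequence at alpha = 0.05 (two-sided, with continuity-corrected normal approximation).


Step 1: Compute median = 31.50; label A = above, B = below.
Labels in order: ABBAAAABBBBAAB  (n_A = 7, n_B = 7)
Step 2: Count runs R = 6.
Step 3: Under H0 (random ordering), E[R] = 2*n_A*n_B/(n_A+n_B) + 1 = 2*7*7/14 + 1 = 8.0000.
        Var[R] = 2*n_A*n_B*(2*n_A*n_B - n_A - n_B) / ((n_A+n_B)^2 * (n_A+n_B-1)) = 8232/2548 = 3.2308.
        SD[R] = 1.7974.
Step 4: Continuity-corrected z = (R + 0.5 - E[R]) / SD[R] = (6 + 0.5 - 8.0000) / 1.7974 = -0.8345.
Step 5: Two-sided p-value via normal approximation = 2*(1 - Phi(|z|)) = 0.403986.
Step 6: alpha = 0.05. fail to reject H0.

R = 6, z = -0.8345, p = 0.403986, fail to reject H0.


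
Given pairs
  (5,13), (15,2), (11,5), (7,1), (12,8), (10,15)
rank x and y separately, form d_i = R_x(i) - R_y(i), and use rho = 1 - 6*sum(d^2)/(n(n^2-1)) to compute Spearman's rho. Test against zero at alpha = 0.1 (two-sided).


Step 1: Rank x and y separately (midranks; no ties here).
rank(x): 5->1, 15->6, 11->4, 7->2, 12->5, 10->3
rank(y): 13->5, 2->2, 5->3, 1->1, 8->4, 15->6
Step 2: d_i = R_x(i) - R_y(i); compute d_i^2.
  (1-5)^2=16, (6-2)^2=16, (4-3)^2=1, (2-1)^2=1, (5-4)^2=1, (3-6)^2=9
sum(d^2) = 44.
Step 3: rho = 1 - 6*44 / (6*(6^2 - 1)) = 1 - 264/210 = -0.257143.
Step 4: Under H0, t = rho * sqrt((n-2)/(1-rho^2)) = -0.5322 ~ t(4).
Step 5: Two-sided p-value from the t-distribution with 4 df = 0.622787.
Step 6: alpha = 0.1. fail to reject H0.

rho = -0.2571, p = 0.622787, fail to reject H0 at alpha = 0.1.


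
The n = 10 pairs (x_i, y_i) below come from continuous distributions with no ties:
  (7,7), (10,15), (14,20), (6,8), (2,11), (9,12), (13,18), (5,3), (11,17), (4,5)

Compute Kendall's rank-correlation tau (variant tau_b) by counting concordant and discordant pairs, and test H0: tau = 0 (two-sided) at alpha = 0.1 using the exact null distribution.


Step 1: Enumerate the 45 unordered pairs (i,j) with i<j and classify each by sign(x_j-x_i) * sign(y_j-y_i).
  (1,2):dx=+3,dy=+8->C; (1,3):dx=+7,dy=+13->C; (1,4):dx=-1,dy=+1->D; (1,5):dx=-5,dy=+4->D
  (1,6):dx=+2,dy=+5->C; (1,7):dx=+6,dy=+11->C; (1,8):dx=-2,dy=-4->C; (1,9):dx=+4,dy=+10->C
  (1,10):dx=-3,dy=-2->C; (2,3):dx=+4,dy=+5->C; (2,4):dx=-4,dy=-7->C; (2,5):dx=-8,dy=-4->C
  (2,6):dx=-1,dy=-3->C; (2,7):dx=+3,dy=+3->C; (2,8):dx=-5,dy=-12->C; (2,9):dx=+1,dy=+2->C
  (2,10):dx=-6,dy=-10->C; (3,4):dx=-8,dy=-12->C; (3,5):dx=-12,dy=-9->C; (3,6):dx=-5,dy=-8->C
  (3,7):dx=-1,dy=-2->C; (3,8):dx=-9,dy=-17->C; (3,9):dx=-3,dy=-3->C; (3,10):dx=-10,dy=-15->C
  (4,5):dx=-4,dy=+3->D; (4,6):dx=+3,dy=+4->C; (4,7):dx=+7,dy=+10->C; (4,8):dx=-1,dy=-5->C
  (4,9):dx=+5,dy=+9->C; (4,10):dx=-2,dy=-3->C; (5,6):dx=+7,dy=+1->C; (5,7):dx=+11,dy=+7->C
  (5,8):dx=+3,dy=-8->D; (5,9):dx=+9,dy=+6->C; (5,10):dx=+2,dy=-6->D; (6,7):dx=+4,dy=+6->C
  (6,8):dx=-4,dy=-9->C; (6,9):dx=+2,dy=+5->C; (6,10):dx=-5,dy=-7->C; (7,8):dx=-8,dy=-15->C
  (7,9):dx=-2,dy=-1->C; (7,10):dx=-9,dy=-13->C; (8,9):dx=+6,dy=+14->C; (8,10):dx=-1,dy=+2->D
  (9,10):dx=-7,dy=-12->C
Step 2: C = 39, D = 6, total pairs = 45.
Step 3: tau = (C - D)/(n(n-1)/2) = (39 - 6)/45 = 0.733333.
Step 4: Exact two-sided p-value (enumerate n! = 3628800 permutations of y under H0): p = 0.002213.
Step 5: alpha = 0.1. reject H0.

tau_b = 0.7333 (C=39, D=6), p = 0.002213, reject H0.


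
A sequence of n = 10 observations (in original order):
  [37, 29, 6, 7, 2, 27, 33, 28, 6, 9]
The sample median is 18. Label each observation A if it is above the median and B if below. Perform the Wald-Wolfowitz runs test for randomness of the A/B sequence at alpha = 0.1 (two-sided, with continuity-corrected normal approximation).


Step 1: Compute median = 18; label A = above, B = below.
Labels in order: AABBBAAABB  (n_A = 5, n_B = 5)
Step 2: Count runs R = 4.
Step 3: Under H0 (random ordering), E[R] = 2*n_A*n_B/(n_A+n_B) + 1 = 2*5*5/10 + 1 = 6.0000.
        Var[R] = 2*n_A*n_B*(2*n_A*n_B - n_A - n_B) / ((n_A+n_B)^2 * (n_A+n_B-1)) = 2000/900 = 2.2222.
        SD[R] = 1.4907.
Step 4: Continuity-corrected z = (R + 0.5 - E[R]) / SD[R] = (4 + 0.5 - 6.0000) / 1.4907 = -1.0062.
Step 5: Two-sided p-value via normal approximation = 2*(1 - Phi(|z|)) = 0.314305.
Step 6: alpha = 0.1. fail to reject H0.

R = 4, z = -1.0062, p = 0.314305, fail to reject H0.


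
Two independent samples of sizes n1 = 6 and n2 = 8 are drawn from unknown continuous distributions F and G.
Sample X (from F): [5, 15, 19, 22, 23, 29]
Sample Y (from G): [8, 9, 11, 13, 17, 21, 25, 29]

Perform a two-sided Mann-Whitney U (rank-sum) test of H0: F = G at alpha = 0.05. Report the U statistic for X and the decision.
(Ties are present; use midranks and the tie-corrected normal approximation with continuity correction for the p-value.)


Step 1: Combine and sort all 14 observations; assign midranks.
sorted (value, group): (5,X), (8,Y), (9,Y), (11,Y), (13,Y), (15,X), (17,Y), (19,X), (21,Y), (22,X), (23,X), (25,Y), (29,X), (29,Y)
ranks: 5->1, 8->2, 9->3, 11->4, 13->5, 15->6, 17->7, 19->8, 21->9, 22->10, 23->11, 25->12, 29->13.5, 29->13.5
Step 2: Rank sum for X: R1 = 1 + 6 + 8 + 10 + 11 + 13.5 = 49.5.
Step 3: U_X = R1 - n1(n1+1)/2 = 49.5 - 6*7/2 = 49.5 - 21 = 28.5.
       U_Y = n1*n2 - U_X = 48 - 28.5 = 19.5.
Step 4: Ties are present, so use the tie-corrected normal approximation (with continuity correction) for the p-value.
Step 5: p-value = 0.605180; compare to alpha = 0.05. fail to reject H0.

U_X = 28.5, p = 0.605180, fail to reject H0 at alpha = 0.05.


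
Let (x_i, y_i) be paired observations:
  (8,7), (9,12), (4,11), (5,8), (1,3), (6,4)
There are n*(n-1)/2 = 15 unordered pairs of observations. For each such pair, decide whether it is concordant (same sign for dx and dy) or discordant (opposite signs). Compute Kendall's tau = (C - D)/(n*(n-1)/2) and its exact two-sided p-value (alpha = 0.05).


Step 1: Enumerate the 15 unordered pairs (i,j) with i<j and classify each by sign(x_j-x_i) * sign(y_j-y_i).
  (1,2):dx=+1,dy=+5->C; (1,3):dx=-4,dy=+4->D; (1,4):dx=-3,dy=+1->D; (1,5):dx=-7,dy=-4->C
  (1,6):dx=-2,dy=-3->C; (2,3):dx=-5,dy=-1->C; (2,4):dx=-4,dy=-4->C; (2,5):dx=-8,dy=-9->C
  (2,6):dx=-3,dy=-8->C; (3,4):dx=+1,dy=-3->D; (3,5):dx=-3,dy=-8->C; (3,6):dx=+2,dy=-7->D
  (4,5):dx=-4,dy=-5->C; (4,6):dx=+1,dy=-4->D; (5,6):dx=+5,dy=+1->C
Step 2: C = 10, D = 5, total pairs = 15.
Step 3: tau = (C - D)/(n(n-1)/2) = (10 - 5)/15 = 0.333333.
Step 4: Exact two-sided p-value (enumerate n! = 720 permutations of y under H0): p = 0.469444.
Step 5: alpha = 0.05. fail to reject H0.

tau_b = 0.3333 (C=10, D=5), p = 0.469444, fail to reject H0.


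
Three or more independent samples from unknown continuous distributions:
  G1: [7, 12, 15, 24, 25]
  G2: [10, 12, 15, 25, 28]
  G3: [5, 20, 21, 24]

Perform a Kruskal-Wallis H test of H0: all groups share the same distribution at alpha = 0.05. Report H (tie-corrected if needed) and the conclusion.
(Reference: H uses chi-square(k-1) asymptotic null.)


Step 1: Combine all N = 14 observations and assign midranks.
sorted (value, group, rank): (5,G3,1), (7,G1,2), (10,G2,3), (12,G1,4.5), (12,G2,4.5), (15,G1,6.5), (15,G2,6.5), (20,G3,8), (21,G3,9), (24,G1,10.5), (24,G3,10.5), (25,G1,12.5), (25,G2,12.5), (28,G2,14)
Step 2: Sum ranks within each group.
R_1 = 36 (n_1 = 5)
R_2 = 40.5 (n_2 = 5)
R_3 = 28.5 (n_3 = 4)
Step 3: H = 12/(N(N+1)) * sum(R_i^2/n_i) - 3(N+1)
     = 12/(14*15) * (36^2/5 + 40.5^2/5 + 28.5^2/4) - 3*15
     = 0.057143 * 790.312 - 45
     = 0.160714.
Step 4: Ties present; correction factor C = 1 - 24/(14^3 - 14) = 0.991209. Corrected H = 0.160714 / 0.991209 = 0.162140.
Step 5: Under H0, H ~ chi^2(2); p-value = 0.922129.
Step 6: alpha = 0.05. fail to reject H0.

H = 0.1621, df = 2, p = 0.922129, fail to reject H0.


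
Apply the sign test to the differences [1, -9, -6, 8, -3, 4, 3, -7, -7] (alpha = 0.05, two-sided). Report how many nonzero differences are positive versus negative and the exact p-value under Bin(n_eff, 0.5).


Step 1: Discard zero differences. Original n = 9; n_eff = number of nonzero differences = 9.
Nonzero differences (with sign): +1, -9, -6, +8, -3, +4, +3, -7, -7
Step 2: Count signs: positive = 4, negative = 5.
Step 3: Under H0: P(positive) = 0.5, so the number of positives S ~ Bin(9, 0.5).
Step 4: Two-sided exact p-value = sum of Bin(9,0.5) probabilities at or below the observed probability = 1.000000.
Step 5: alpha = 0.05. fail to reject H0.

n_eff = 9, pos = 4, neg = 5, p = 1.000000, fail to reject H0.


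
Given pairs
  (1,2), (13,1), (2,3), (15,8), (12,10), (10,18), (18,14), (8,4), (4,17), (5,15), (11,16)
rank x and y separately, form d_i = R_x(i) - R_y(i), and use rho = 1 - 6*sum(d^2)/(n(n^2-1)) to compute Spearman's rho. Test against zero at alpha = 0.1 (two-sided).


Step 1: Rank x and y separately (midranks; no ties here).
rank(x): 1->1, 13->9, 2->2, 15->10, 12->8, 10->6, 18->11, 8->5, 4->3, 5->4, 11->7
rank(y): 2->2, 1->1, 3->3, 8->5, 10->6, 18->11, 14->7, 4->4, 17->10, 15->8, 16->9
Step 2: d_i = R_x(i) - R_y(i); compute d_i^2.
  (1-2)^2=1, (9-1)^2=64, (2-3)^2=1, (10-5)^2=25, (8-6)^2=4, (6-11)^2=25, (11-7)^2=16, (5-4)^2=1, (3-10)^2=49, (4-8)^2=16, (7-9)^2=4
sum(d^2) = 206.
Step 3: rho = 1 - 6*206 / (11*(11^2 - 1)) = 1 - 1236/1320 = 0.063636.
Step 4: Under H0, t = rho * sqrt((n-2)/(1-rho^2)) = 0.1913 ~ t(9).
Step 5: Two-sided p-value from the t-distribution with 9 df = 0.852539.
Step 6: alpha = 0.1. fail to reject H0.

rho = 0.0636, p = 0.852539, fail to reject H0 at alpha = 0.1.


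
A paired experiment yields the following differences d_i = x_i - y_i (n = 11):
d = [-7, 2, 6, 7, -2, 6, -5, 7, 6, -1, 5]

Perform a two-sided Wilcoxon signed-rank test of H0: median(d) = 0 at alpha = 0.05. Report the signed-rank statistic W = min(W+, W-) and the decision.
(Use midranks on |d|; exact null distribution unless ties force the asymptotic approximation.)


Step 1: Drop any zero differences (none here) and take |d_i|.
|d| = [7, 2, 6, 7, 2, 6, 5, 7, 6, 1, 5]
Step 2: Midrank |d_i| (ties get averaged ranks).
ranks: |7|->10, |2|->2.5, |6|->7, |7|->10, |2|->2.5, |6|->7, |5|->4.5, |7|->10, |6|->7, |1|->1, |5|->4.5
Step 3: Attach original signs; sum ranks with positive sign and with negative sign.
W+ = 2.5 + 7 + 10 + 7 + 10 + 7 + 4.5 = 48
W- = 10 + 2.5 + 4.5 + 1 = 18
(Check: W+ + W- = 66 should equal n(n+1)/2 = 66.)
Step 4: Test statistic W = min(W+, W-) = 18.
Step 5: Ties in |d|, so use the tie-corrected normal approximation.
        E[W] = n(n+1)/4 = 11*12/4 = 33.
        Tie groups: |d|=2 (t=2), |d|=5 (t=2), |d|=6 (t=3), |d|=7 (t=3); sum(t^3 - t) = 60.
        Var[W] = n(n+1)(2n+1)/24 - sum(t^3-t)/48 = 3036/24 - 60/48 = 125.25.
        z = (W - E[W]) / sqrt(Var[W]) = (18 - 33) / 11.1915 = -1.3403.
        Two-sided p = 2*Phi(z) = 0.180147.
Step 6: alpha = 0.05. fail to reject H0.

W+ = 48, W- = 18, W = min = 18, p = 0.180147, fail to reject H0.


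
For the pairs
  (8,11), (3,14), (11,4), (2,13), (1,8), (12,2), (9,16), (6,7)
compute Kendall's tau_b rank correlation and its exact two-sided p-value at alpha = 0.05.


Step 1: Enumerate the 28 unordered pairs (i,j) with i<j and classify each by sign(x_j-x_i) * sign(y_j-y_i).
  (1,2):dx=-5,dy=+3->D; (1,3):dx=+3,dy=-7->D; (1,4):dx=-6,dy=+2->D; (1,5):dx=-7,dy=-3->C
  (1,6):dx=+4,dy=-9->D; (1,7):dx=+1,dy=+5->C; (1,8):dx=-2,dy=-4->C; (2,3):dx=+8,dy=-10->D
  (2,4):dx=-1,dy=-1->C; (2,5):dx=-2,dy=-6->C; (2,6):dx=+9,dy=-12->D; (2,7):dx=+6,dy=+2->C
  (2,8):dx=+3,dy=-7->D; (3,4):dx=-9,dy=+9->D; (3,5):dx=-10,dy=+4->D; (3,6):dx=+1,dy=-2->D
  (3,7):dx=-2,dy=+12->D; (3,8):dx=-5,dy=+3->D; (4,5):dx=-1,dy=-5->C; (4,6):dx=+10,dy=-11->D
  (4,7):dx=+7,dy=+3->C; (4,8):dx=+4,dy=-6->D; (5,6):dx=+11,dy=-6->D; (5,7):dx=+8,dy=+8->C
  (5,8):dx=+5,dy=-1->D; (6,7):dx=-3,dy=+14->D; (6,8):dx=-6,dy=+5->D; (7,8):dx=-3,dy=-9->C
Step 2: C = 10, D = 18, total pairs = 28.
Step 3: tau = (C - D)/(n(n-1)/2) = (10 - 18)/28 = -0.285714.
Step 4: Exact two-sided p-value (enumerate n! = 40320 permutations of y under H0): p = 0.398760.
Step 5: alpha = 0.05. fail to reject H0.

tau_b = -0.2857 (C=10, D=18), p = 0.398760, fail to reject H0.


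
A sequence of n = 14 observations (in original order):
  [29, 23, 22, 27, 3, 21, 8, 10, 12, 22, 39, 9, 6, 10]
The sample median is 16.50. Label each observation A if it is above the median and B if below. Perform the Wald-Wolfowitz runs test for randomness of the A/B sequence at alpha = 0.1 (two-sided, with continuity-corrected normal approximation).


Step 1: Compute median = 16.50; label A = above, B = below.
Labels in order: AAAABABBBAABBB  (n_A = 7, n_B = 7)
Step 2: Count runs R = 6.
Step 3: Under H0 (random ordering), E[R] = 2*n_A*n_B/(n_A+n_B) + 1 = 2*7*7/14 + 1 = 8.0000.
        Var[R] = 2*n_A*n_B*(2*n_A*n_B - n_A - n_B) / ((n_A+n_B)^2 * (n_A+n_B-1)) = 8232/2548 = 3.2308.
        SD[R] = 1.7974.
Step 4: Continuity-corrected z = (R + 0.5 - E[R]) / SD[R] = (6 + 0.5 - 8.0000) / 1.7974 = -0.8345.
Step 5: Two-sided p-value via normal approximation = 2*(1 - Phi(|z|)) = 0.403986.
Step 6: alpha = 0.1. fail to reject H0.

R = 6, z = -0.8345, p = 0.403986, fail to reject H0.


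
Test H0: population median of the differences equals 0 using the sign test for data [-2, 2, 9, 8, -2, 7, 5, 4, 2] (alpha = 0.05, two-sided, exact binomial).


Step 1: Discard zero differences. Original n = 9; n_eff = number of nonzero differences = 9.
Nonzero differences (with sign): -2, +2, +9, +8, -2, +7, +5, +4, +2
Step 2: Count signs: positive = 7, negative = 2.
Step 3: Under H0: P(positive) = 0.5, so the number of positives S ~ Bin(9, 0.5).
Step 4: Two-sided exact p-value = sum of Bin(9,0.5) probabilities at or below the observed probability = 0.179688.
Step 5: alpha = 0.05. fail to reject H0.

n_eff = 9, pos = 7, neg = 2, p = 0.179688, fail to reject H0.


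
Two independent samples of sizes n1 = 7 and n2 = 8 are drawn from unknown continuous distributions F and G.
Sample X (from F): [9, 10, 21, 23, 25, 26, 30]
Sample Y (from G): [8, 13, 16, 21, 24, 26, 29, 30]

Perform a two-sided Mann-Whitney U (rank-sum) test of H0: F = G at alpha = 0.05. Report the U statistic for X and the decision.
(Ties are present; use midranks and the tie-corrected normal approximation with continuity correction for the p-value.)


Step 1: Combine and sort all 15 observations; assign midranks.
sorted (value, group): (8,Y), (9,X), (10,X), (13,Y), (16,Y), (21,X), (21,Y), (23,X), (24,Y), (25,X), (26,X), (26,Y), (29,Y), (30,X), (30,Y)
ranks: 8->1, 9->2, 10->3, 13->4, 16->5, 21->6.5, 21->6.5, 23->8, 24->9, 25->10, 26->11.5, 26->11.5, 29->13, 30->14.5, 30->14.5
Step 2: Rank sum for X: R1 = 2 + 3 + 6.5 + 8 + 10 + 11.5 + 14.5 = 55.5.
Step 3: U_X = R1 - n1(n1+1)/2 = 55.5 - 7*8/2 = 55.5 - 28 = 27.5.
       U_Y = n1*n2 - U_X = 56 - 27.5 = 28.5.
Step 4: Ties are present, so use the tie-corrected normal approximation (with continuity correction) for the p-value.
Step 5: p-value = 1.000000; compare to alpha = 0.05. fail to reject H0.

U_X = 27.5, p = 1.000000, fail to reject H0 at alpha = 0.05.


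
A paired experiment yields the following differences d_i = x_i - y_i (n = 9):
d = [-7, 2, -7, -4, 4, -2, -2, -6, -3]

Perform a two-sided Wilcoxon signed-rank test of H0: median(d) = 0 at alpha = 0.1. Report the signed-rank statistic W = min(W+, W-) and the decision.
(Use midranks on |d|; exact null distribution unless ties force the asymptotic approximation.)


Step 1: Drop any zero differences (none here) and take |d_i|.
|d| = [7, 2, 7, 4, 4, 2, 2, 6, 3]
Step 2: Midrank |d_i| (ties get averaged ranks).
ranks: |7|->8.5, |2|->2, |7|->8.5, |4|->5.5, |4|->5.5, |2|->2, |2|->2, |6|->7, |3|->4
Step 3: Attach original signs; sum ranks with positive sign and with negative sign.
W+ = 2 + 5.5 = 7.5
W- = 8.5 + 8.5 + 5.5 + 2 + 2 + 7 + 4 = 37.5
(Check: W+ + W- = 45 should equal n(n+1)/2 = 45.)
Step 4: Test statistic W = min(W+, W-) = 7.5.
Step 5: Ties in |d|, so use the tie-corrected normal approximation.
        E[W] = n(n+1)/4 = 9*10/4 = 22.5.
        Tie groups: |d|=2 (t=3), |d|=4 (t=2), |d|=7 (t=2); sum(t^3 - t) = 36.
        Var[W] = n(n+1)(2n+1)/24 - sum(t^3-t)/48 = 1710/24 - 36/48 = 70.5.
        z = (W - E[W]) / sqrt(Var[W]) = (7.5 - 22.5) / 8.3964 = -1.7865.
        Two-sided p = 2*Phi(z) = 0.074023.
Step 6: alpha = 0.1. reject H0.

W+ = 7.5, W- = 37.5, W = min = 7.5, p = 0.074023, reject H0.


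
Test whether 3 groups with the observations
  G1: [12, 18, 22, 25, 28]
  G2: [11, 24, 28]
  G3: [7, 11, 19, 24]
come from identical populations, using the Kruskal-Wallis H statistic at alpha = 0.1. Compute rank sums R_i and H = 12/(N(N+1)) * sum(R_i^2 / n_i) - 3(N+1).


Step 1: Combine all N = 12 observations and assign midranks.
sorted (value, group, rank): (7,G3,1), (11,G2,2.5), (11,G3,2.5), (12,G1,4), (18,G1,5), (19,G3,6), (22,G1,7), (24,G2,8.5), (24,G3,8.5), (25,G1,10), (28,G1,11.5), (28,G2,11.5)
Step 2: Sum ranks within each group.
R_1 = 37.5 (n_1 = 5)
R_2 = 22.5 (n_2 = 3)
R_3 = 18 (n_3 = 4)
Step 3: H = 12/(N(N+1)) * sum(R_i^2/n_i) - 3(N+1)
     = 12/(12*13) * (37.5^2/5 + 22.5^2/3 + 18^2/4) - 3*13
     = 0.076923 * 531 - 39
     = 1.846154.
Step 4: Ties present; correction factor C = 1 - 18/(12^3 - 12) = 0.989510. Corrected H = 1.846154 / 0.989510 = 1.865724.
Step 5: Under H0, H ~ chi^2(2); p-value = 0.393426.
Step 6: alpha = 0.1. fail to reject H0.

H = 1.8657, df = 2, p = 0.393426, fail to reject H0.


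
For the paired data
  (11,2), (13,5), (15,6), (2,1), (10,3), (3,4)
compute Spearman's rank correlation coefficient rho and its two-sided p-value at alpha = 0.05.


Step 1: Rank x and y separately (midranks; no ties here).
rank(x): 11->4, 13->5, 15->6, 2->1, 10->3, 3->2
rank(y): 2->2, 5->5, 6->6, 1->1, 3->3, 4->4
Step 2: d_i = R_x(i) - R_y(i); compute d_i^2.
  (4-2)^2=4, (5-5)^2=0, (6-6)^2=0, (1-1)^2=0, (3-3)^2=0, (2-4)^2=4
sum(d^2) = 8.
Step 3: rho = 1 - 6*8 / (6*(6^2 - 1)) = 1 - 48/210 = 0.771429.
Step 4: Under H0, t = rho * sqrt((n-2)/(1-rho^2)) = 2.4247 ~ t(4).
Step 5: Two-sided p-value from the t-distribution with 4 df = 0.072397.
Step 6: alpha = 0.05. fail to reject H0.

rho = 0.7714, p = 0.072397, fail to reject H0 at alpha = 0.05.


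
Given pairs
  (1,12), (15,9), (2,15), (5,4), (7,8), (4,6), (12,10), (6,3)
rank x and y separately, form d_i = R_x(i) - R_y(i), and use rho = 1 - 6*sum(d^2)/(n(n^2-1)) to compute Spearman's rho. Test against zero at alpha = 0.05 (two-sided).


Step 1: Rank x and y separately (midranks; no ties here).
rank(x): 1->1, 15->8, 2->2, 5->4, 7->6, 4->3, 12->7, 6->5
rank(y): 12->7, 9->5, 15->8, 4->2, 8->4, 6->3, 10->6, 3->1
Step 2: d_i = R_x(i) - R_y(i); compute d_i^2.
  (1-7)^2=36, (8-5)^2=9, (2-8)^2=36, (4-2)^2=4, (6-4)^2=4, (3-3)^2=0, (7-6)^2=1, (5-1)^2=16
sum(d^2) = 106.
Step 3: rho = 1 - 6*106 / (8*(8^2 - 1)) = 1 - 636/504 = -0.261905.
Step 4: Under H0, t = rho * sqrt((n-2)/(1-rho^2)) = -0.6647 ~ t(6).
Step 5: Two-sided p-value from the t-distribution with 6 df = 0.530923.
Step 6: alpha = 0.05. fail to reject H0.

rho = -0.2619, p = 0.530923, fail to reject H0 at alpha = 0.05.


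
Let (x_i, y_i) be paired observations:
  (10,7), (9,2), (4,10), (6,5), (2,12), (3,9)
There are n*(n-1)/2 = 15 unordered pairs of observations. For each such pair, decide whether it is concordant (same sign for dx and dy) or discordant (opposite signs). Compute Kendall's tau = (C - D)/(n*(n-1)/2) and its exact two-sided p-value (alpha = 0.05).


Step 1: Enumerate the 15 unordered pairs (i,j) with i<j and classify each by sign(x_j-x_i) * sign(y_j-y_i).
  (1,2):dx=-1,dy=-5->C; (1,3):dx=-6,dy=+3->D; (1,4):dx=-4,dy=-2->C; (1,5):dx=-8,dy=+5->D
  (1,6):dx=-7,dy=+2->D; (2,3):dx=-5,dy=+8->D; (2,4):dx=-3,dy=+3->D; (2,5):dx=-7,dy=+10->D
  (2,6):dx=-6,dy=+7->D; (3,4):dx=+2,dy=-5->D; (3,5):dx=-2,dy=+2->D; (3,6):dx=-1,dy=-1->C
  (4,5):dx=-4,dy=+7->D; (4,6):dx=-3,dy=+4->D; (5,6):dx=+1,dy=-3->D
Step 2: C = 3, D = 12, total pairs = 15.
Step 3: tau = (C - D)/(n(n-1)/2) = (3 - 12)/15 = -0.600000.
Step 4: Exact two-sided p-value (enumerate n! = 720 permutations of y under H0): p = 0.136111.
Step 5: alpha = 0.05. fail to reject H0.

tau_b = -0.6000 (C=3, D=12), p = 0.136111, fail to reject H0.


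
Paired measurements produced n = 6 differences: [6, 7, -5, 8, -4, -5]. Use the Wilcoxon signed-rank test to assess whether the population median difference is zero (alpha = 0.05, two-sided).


Step 1: Drop any zero differences (none here) and take |d_i|.
|d| = [6, 7, 5, 8, 4, 5]
Step 2: Midrank |d_i| (ties get averaged ranks).
ranks: |6|->4, |7|->5, |5|->2.5, |8|->6, |4|->1, |5|->2.5
Step 3: Attach original signs; sum ranks with positive sign and with negative sign.
W+ = 4 + 5 + 6 = 15
W- = 2.5 + 1 + 2.5 = 6
(Check: W+ + W- = 21 should equal n(n+1)/2 = 21.)
Step 4: Test statistic W = min(W+, W-) = 6.
Step 5: Ties in |d|, so use the tie-corrected normal approximation.
        E[W] = n(n+1)/4 = 6*7/4 = 10.5.
        Tie groups: |d|=5 (t=2); sum(t^3 - t) = 6.
        Var[W] = n(n+1)(2n+1)/24 - sum(t^3-t)/48 = 546/24 - 6/48 = 22.625.
        z = (W - E[W]) / sqrt(Var[W]) = (6 - 10.5) / 4.7566 = -0.9461.
        Two-sided p = 2*Phi(z) = 0.344118.
Step 6: alpha = 0.05. fail to reject H0.

W+ = 15, W- = 6, W = min = 6, p = 0.344118, fail to reject H0.


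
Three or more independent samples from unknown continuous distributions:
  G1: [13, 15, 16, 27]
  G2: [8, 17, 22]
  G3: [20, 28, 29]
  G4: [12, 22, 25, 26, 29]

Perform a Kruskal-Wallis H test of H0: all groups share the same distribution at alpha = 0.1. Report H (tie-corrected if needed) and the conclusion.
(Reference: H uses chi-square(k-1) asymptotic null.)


Step 1: Combine all N = 15 observations and assign midranks.
sorted (value, group, rank): (8,G2,1), (12,G4,2), (13,G1,3), (15,G1,4), (16,G1,5), (17,G2,6), (20,G3,7), (22,G2,8.5), (22,G4,8.5), (25,G4,10), (26,G4,11), (27,G1,12), (28,G3,13), (29,G3,14.5), (29,G4,14.5)
Step 2: Sum ranks within each group.
R_1 = 24 (n_1 = 4)
R_2 = 15.5 (n_2 = 3)
R_3 = 34.5 (n_3 = 3)
R_4 = 46 (n_4 = 5)
Step 3: H = 12/(N(N+1)) * sum(R_i^2/n_i) - 3(N+1)
     = 12/(15*16) * (24^2/4 + 15.5^2/3 + 34.5^2/3 + 46^2/5) - 3*16
     = 0.050000 * 1044.03 - 48
     = 4.201667.
Step 4: Ties present; correction factor C = 1 - 12/(15^3 - 15) = 0.996429. Corrected H = 4.201667 / 0.996429 = 4.216726.
Step 5: Under H0, H ~ chi^2(3); p-value = 0.238993.
Step 6: alpha = 0.1. fail to reject H0.

H = 4.2167, df = 3, p = 0.238993, fail to reject H0.


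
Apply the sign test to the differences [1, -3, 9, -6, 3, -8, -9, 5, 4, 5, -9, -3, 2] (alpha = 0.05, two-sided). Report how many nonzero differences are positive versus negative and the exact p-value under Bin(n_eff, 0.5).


Step 1: Discard zero differences. Original n = 13; n_eff = number of nonzero differences = 13.
Nonzero differences (with sign): +1, -3, +9, -6, +3, -8, -9, +5, +4, +5, -9, -3, +2
Step 2: Count signs: positive = 7, negative = 6.
Step 3: Under H0: P(positive) = 0.5, so the number of positives S ~ Bin(13, 0.5).
Step 4: Two-sided exact p-value = sum of Bin(13,0.5) probabilities at or below the observed probability = 1.000000.
Step 5: alpha = 0.05. fail to reject H0.

n_eff = 13, pos = 7, neg = 6, p = 1.000000, fail to reject H0.


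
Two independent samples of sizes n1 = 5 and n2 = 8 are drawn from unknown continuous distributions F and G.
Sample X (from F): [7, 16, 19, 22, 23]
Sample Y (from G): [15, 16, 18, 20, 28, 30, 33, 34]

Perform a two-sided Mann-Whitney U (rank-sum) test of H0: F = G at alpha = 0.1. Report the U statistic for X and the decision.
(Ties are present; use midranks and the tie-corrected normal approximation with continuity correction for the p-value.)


Step 1: Combine and sort all 13 observations; assign midranks.
sorted (value, group): (7,X), (15,Y), (16,X), (16,Y), (18,Y), (19,X), (20,Y), (22,X), (23,X), (28,Y), (30,Y), (33,Y), (34,Y)
ranks: 7->1, 15->2, 16->3.5, 16->3.5, 18->5, 19->6, 20->7, 22->8, 23->9, 28->10, 30->11, 33->12, 34->13
Step 2: Rank sum for X: R1 = 1 + 3.5 + 6 + 8 + 9 = 27.5.
Step 3: U_X = R1 - n1(n1+1)/2 = 27.5 - 5*6/2 = 27.5 - 15 = 12.5.
       U_Y = n1*n2 - U_X = 40 - 12.5 = 27.5.
Step 4: Ties are present, so use the tie-corrected normal approximation (with continuity correction) for the p-value.
Step 5: p-value = 0.304842; compare to alpha = 0.1. fail to reject H0.

U_X = 12.5, p = 0.304842, fail to reject H0 at alpha = 0.1.


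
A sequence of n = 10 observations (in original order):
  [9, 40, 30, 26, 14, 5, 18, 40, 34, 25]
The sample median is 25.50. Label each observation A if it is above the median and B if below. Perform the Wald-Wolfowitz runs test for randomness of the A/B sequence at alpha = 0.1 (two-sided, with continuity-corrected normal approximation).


Step 1: Compute median = 25.50; label A = above, B = below.
Labels in order: BAAABBBAAB  (n_A = 5, n_B = 5)
Step 2: Count runs R = 5.
Step 3: Under H0 (random ordering), E[R] = 2*n_A*n_B/(n_A+n_B) + 1 = 2*5*5/10 + 1 = 6.0000.
        Var[R] = 2*n_A*n_B*(2*n_A*n_B - n_A - n_B) / ((n_A+n_B)^2 * (n_A+n_B-1)) = 2000/900 = 2.2222.
        SD[R] = 1.4907.
Step 4: Continuity-corrected z = (R + 0.5 - E[R]) / SD[R] = (5 + 0.5 - 6.0000) / 1.4907 = -0.3354.
Step 5: Two-sided p-value via normal approximation = 2*(1 - Phi(|z|)) = 0.737316.
Step 6: alpha = 0.1. fail to reject H0.

R = 5, z = -0.3354, p = 0.737316, fail to reject H0.


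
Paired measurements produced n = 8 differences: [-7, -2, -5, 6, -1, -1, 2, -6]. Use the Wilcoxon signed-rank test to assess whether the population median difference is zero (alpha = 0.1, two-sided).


Step 1: Drop any zero differences (none here) and take |d_i|.
|d| = [7, 2, 5, 6, 1, 1, 2, 6]
Step 2: Midrank |d_i| (ties get averaged ranks).
ranks: |7|->8, |2|->3.5, |5|->5, |6|->6.5, |1|->1.5, |1|->1.5, |2|->3.5, |6|->6.5
Step 3: Attach original signs; sum ranks with positive sign and with negative sign.
W+ = 6.5 + 3.5 = 10
W- = 8 + 3.5 + 5 + 1.5 + 1.5 + 6.5 = 26
(Check: W+ + W- = 36 should equal n(n+1)/2 = 36.)
Step 4: Test statistic W = min(W+, W-) = 10.
Step 5: Ties in |d|, so use the tie-corrected normal approximation.
        E[W] = n(n+1)/4 = 8*9/4 = 18.
        Tie groups: |d|=1 (t=2), |d|=2 (t=2), |d|=6 (t=2); sum(t^3 - t) = 18.
        Var[W] = n(n+1)(2n+1)/24 - sum(t^3-t)/48 = 1224/24 - 18/48 = 50.625.
        z = (W - E[W]) / sqrt(Var[W]) = (10 - 18) / 7.1151 = -1.1244.
        Two-sided p = 2*Phi(z) = 0.260858.
Step 6: alpha = 0.1. fail to reject H0.

W+ = 10, W- = 26, W = min = 10, p = 0.260858, fail to reject H0.


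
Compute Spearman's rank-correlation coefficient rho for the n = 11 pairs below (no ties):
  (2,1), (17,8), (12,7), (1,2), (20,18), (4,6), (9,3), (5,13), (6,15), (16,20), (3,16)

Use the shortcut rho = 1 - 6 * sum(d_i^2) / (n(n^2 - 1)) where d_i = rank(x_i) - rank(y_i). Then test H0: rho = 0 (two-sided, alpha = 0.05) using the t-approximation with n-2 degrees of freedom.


Step 1: Rank x and y separately (midranks; no ties here).
rank(x): 2->2, 17->10, 12->8, 1->1, 20->11, 4->4, 9->7, 5->5, 6->6, 16->9, 3->3
rank(y): 1->1, 8->6, 7->5, 2->2, 18->10, 6->4, 3->3, 13->7, 15->8, 20->11, 16->9
Step 2: d_i = R_x(i) - R_y(i); compute d_i^2.
  (2-1)^2=1, (10-6)^2=16, (8-5)^2=9, (1-2)^2=1, (11-10)^2=1, (4-4)^2=0, (7-3)^2=16, (5-7)^2=4, (6-8)^2=4, (9-11)^2=4, (3-9)^2=36
sum(d^2) = 92.
Step 3: rho = 1 - 6*92 / (11*(11^2 - 1)) = 1 - 552/1320 = 0.581818.
Step 4: Under H0, t = rho * sqrt((n-2)/(1-rho^2)) = 2.1461 ~ t(9).
Step 5: Two-sided p-value from the t-distribution with 9 df = 0.060420.
Step 6: alpha = 0.05. fail to reject H0.

rho = 0.5818, p = 0.060420, fail to reject H0 at alpha = 0.05.
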